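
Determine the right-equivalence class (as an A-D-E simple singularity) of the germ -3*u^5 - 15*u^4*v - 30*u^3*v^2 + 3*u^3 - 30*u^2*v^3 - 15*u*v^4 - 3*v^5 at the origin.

The Hessian of f at 0 is [[0, 0], [0, 0]] with rank 0, so corank 2. A Groebner basis of the Jacobian ideal J(f) in C{u,v} is {v^5, u*v^3 + v^4/4, u^2}; counting standard monomials gives mu = 8. Corank 2; j^3 = 3*u^3 is a perfect cube, so E-series; the 5-jet and mu = 8 give E_8.

E_8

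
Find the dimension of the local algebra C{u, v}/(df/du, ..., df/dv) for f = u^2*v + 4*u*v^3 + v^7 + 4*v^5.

The Hessian of f at 0 is [[0, 0], [0, 0]] with rank 0, so corank 2. A Groebner basis of the Jacobian ideal J(f) in C{u,v} is {u^2*v^2 + 4*u^2/7 + 8*u*v^2/7, u^3 - 8*u^2/7 - 16*u*v^2/7, u*v/2 + v^3}; counting standard monomials gives mu = 8. Corank 2; j^3 = u^2*v has shape L^2 M (L != M), so D-series; mu = 8 gives D_8.

8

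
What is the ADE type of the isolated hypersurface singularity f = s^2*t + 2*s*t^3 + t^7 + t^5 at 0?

The Hessian of f at 0 is [[0, 0], [0, 0]] with rank 0, so corank 2. A Groebner basis of the Jacobian ideal J(f) in C{s,t} is {s^2*t^2 + s^2/7 + s*t^2/7, s^3 - s^2/7 - s*t^2/7, s*t + t^3}; counting standard monomials gives mu = 8. Corank 2; j^3 = s^2*t has shape L^2 M (L != M), so D-series; mu = 8 gives D_8.

D_{8}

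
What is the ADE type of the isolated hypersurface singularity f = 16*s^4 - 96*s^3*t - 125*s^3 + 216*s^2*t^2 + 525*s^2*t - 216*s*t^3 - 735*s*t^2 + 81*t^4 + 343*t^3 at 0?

E_{6}

The Hessian of f at 0 is [[0, 0], [0, 0]] with rank 0, so corank 2. A Groebner basis of the Jacobian ideal J(f) in C{s,t} is {t^4, s*t^2 - 43*t^3/30, s^2 - 14*s*t/5 + 49*t^2/25}; counting standard monomials gives mu = 6. Corank 2; j^3 = -(5*s - 7*t)^3 is a perfect cube, so E-series; the 4-jet and mu = 6 give E_6.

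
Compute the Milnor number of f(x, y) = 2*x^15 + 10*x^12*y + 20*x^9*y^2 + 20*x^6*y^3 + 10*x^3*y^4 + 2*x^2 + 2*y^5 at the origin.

4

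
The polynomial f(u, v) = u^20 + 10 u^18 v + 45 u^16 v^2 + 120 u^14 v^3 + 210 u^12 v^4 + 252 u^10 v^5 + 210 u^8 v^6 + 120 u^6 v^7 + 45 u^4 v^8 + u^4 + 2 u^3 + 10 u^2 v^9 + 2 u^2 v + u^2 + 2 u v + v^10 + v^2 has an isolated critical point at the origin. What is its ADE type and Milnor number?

Type A_{9}, Milnor number mu = 9.

The Hessian of f at 0 has rank 1. Corank 1: A-series; mu = 9 gives A_9.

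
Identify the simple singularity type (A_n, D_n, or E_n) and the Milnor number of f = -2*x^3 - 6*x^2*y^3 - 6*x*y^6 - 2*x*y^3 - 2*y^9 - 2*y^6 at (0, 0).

Type E_7, Milnor number mu = 7.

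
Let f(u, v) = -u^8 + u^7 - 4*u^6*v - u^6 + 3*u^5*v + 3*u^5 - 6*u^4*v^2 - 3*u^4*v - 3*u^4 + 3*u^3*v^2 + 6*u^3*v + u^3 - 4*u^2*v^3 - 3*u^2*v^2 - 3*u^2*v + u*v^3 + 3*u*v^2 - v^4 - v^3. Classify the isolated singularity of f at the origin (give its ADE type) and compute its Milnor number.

The Hessian of f at 0 is [[0, 0], [0, 0]] with rank 0, so corank 2. A Groebner basis of the Jacobian ideal J(f) in C{u,v} is {3*u^2/4 - 3*u*v/2 + v^4 + v^3/4 + 3*v^2/4, u^3 + 3*u^2/2 - 3*u*v - v^3/2 + 3*v^2/2, u^2*v + 5*u^2/4 - 5*u*v/2 - 7*v^3/12 + 5*v^2/4, 3*u^2/4 + u*v^2 - 3*u*v/2 - 3*v^3/4 + 3*v^2/4}; counting standard monomials gives mu = 7. Corank 2; j^3 = (u - v)^3 is a perfect cube, so E-series; the 4-jet and mu = 7 give E_7.

Type E_7, Milnor number mu = 7.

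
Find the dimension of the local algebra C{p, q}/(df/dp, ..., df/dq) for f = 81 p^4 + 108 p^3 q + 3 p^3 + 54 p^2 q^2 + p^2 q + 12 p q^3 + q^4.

5

The Hessian of f at 0 is [[0, 0], [0, 0]] with rank 0, so corank 2. A Groebner basis of the Jacobian ideal J(f) in C{p,q} is {p*q^2, -p*q/12 + q^3, p^2 + p*q/3}; counting standard monomials gives mu = 5. Corank 2; j^3 = p^2*(3*p + q) has shape L^2 M (L != M), so D-series; mu = 5 gives D_5.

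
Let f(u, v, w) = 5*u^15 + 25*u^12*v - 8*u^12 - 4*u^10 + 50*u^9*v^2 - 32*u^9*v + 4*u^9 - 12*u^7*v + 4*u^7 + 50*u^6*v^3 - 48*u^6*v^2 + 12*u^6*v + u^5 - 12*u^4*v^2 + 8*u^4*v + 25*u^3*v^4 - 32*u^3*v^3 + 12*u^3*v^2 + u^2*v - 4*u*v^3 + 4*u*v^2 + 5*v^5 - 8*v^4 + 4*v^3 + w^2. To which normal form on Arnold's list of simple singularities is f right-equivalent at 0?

The Hessian of f at 0 is [[0, 0, 0], [0, 0, 0], [0, 0, 2]] with rank 1, so corank 2. A Groebner basis of the Jacobian ideal J(f) in C{u,v,w} is {u^3 + 88*u^2 + 356*u*v + 360*v^2, u^2*v - 40*u^2 - 162*u*v - 164*v^2, 18*u^2 + u*v^2 + 73*u*v + 74*v^2, -8*u^2 - 65*u*v/2 + v^3 - 33*v^2, w}; counting standard monomials gives mu = 6. Corank 2; j^3 = v*(u + 2*v)^2 has shape L^2 M (L != M), so D-series; mu = 6 gives D_6.

D_{6}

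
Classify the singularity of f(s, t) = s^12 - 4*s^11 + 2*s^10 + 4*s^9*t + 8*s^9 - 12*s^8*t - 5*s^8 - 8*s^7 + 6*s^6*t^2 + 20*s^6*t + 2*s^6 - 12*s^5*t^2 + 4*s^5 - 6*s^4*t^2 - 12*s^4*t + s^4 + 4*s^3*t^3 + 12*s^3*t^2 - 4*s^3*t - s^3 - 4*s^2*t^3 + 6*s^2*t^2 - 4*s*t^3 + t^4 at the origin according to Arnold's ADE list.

E_6

The Hessian of f at 0 has rank 0. Corank 2; j^3 = -s^3 is a perfect cube, so E-series; the 4-jet and mu = 6 give E_6.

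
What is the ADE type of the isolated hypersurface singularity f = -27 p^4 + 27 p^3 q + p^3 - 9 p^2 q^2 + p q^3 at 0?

The Hessian of f at 0 is [[0, 0], [0, 0]] with rank 0, so corank 2. A Groebner basis of the Jacobian ideal J(f) in C{p,q} is {p^2/3 + q^4 + q^3/9, p^3, p^2*q - p^2/9 - q^3/27, -2*p^2/3 + p*q^2 - 2*q^3/9}; counting standard monomials gives mu = 7. Corank 2; j^3 = p^3 is a perfect cube, so E-series; the 4-jet and mu = 7 give E_7.

E_7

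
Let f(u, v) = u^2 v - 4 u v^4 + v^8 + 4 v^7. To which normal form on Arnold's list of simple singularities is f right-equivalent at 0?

D_9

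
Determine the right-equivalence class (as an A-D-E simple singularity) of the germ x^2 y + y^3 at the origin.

D4

The Hessian of f at 0 has rank 0. Corank 2; j^3 = y*(x^2 + y^2) splits into three distinct lines over C (the quadratic factor has nonzero discriminant), so D_4.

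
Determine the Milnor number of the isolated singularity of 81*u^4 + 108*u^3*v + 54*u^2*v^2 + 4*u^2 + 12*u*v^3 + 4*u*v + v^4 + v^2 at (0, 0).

3

The Hessian of f at 0 has rank 1. Corank 1: A-series; mu = 3 gives A_3.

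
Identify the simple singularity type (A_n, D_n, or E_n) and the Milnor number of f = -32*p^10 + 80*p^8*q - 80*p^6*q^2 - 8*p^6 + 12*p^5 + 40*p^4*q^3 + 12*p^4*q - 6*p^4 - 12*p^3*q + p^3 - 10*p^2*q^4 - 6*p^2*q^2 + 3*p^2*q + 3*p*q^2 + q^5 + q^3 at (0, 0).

The Hessian of f at 0 has rank 0. Corank 2; j^3 = (p + q)^3 is a perfect cube, so E-series; the 5-jet and mu = 8 give E_8.

Type E_8, Milnor number mu = 8.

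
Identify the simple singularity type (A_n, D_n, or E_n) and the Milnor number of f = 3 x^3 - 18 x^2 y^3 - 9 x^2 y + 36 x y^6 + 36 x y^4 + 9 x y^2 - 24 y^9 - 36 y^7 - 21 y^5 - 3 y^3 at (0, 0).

Type E8, Milnor number mu = 8.

The Hessian of f at 0 has rank 0. Corank 2; j^3 = 3*(x - y)^3 is a perfect cube, so E-series; the 5-jet and mu = 8 give E_8.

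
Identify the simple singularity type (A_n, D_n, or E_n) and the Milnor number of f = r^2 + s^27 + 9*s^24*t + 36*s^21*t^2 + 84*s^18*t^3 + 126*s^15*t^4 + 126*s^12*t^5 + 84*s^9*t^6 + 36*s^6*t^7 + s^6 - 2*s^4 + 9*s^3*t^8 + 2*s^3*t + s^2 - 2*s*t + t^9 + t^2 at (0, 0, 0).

Type A_8, Milnor number mu = 8.

The Hessian of f at 0 is [[2, -2, 0], [-2, 2, 0], [0, 0, 2]] with rank 2, so corank 1. A Groebner basis of the Jacobian ideal J(f) in C{s,t,r} is {2*s^2 + s*t^3 - 5*s*t + 3*t^2, 3*s^2 - 7*s*t + t^4 + 4*t^2, s^3 - s + t, s^2*t - s*t^2 - s/3 + t^3/3 + t/3, r}; counting standard monomials gives mu = 8. Corank 1: A-series; mu = 8 gives A_8.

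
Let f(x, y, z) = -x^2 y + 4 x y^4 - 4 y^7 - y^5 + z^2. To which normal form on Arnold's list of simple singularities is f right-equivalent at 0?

The Hessian of f at 0 has rank 1. Corank 2; j^3 = -x^2*y has shape L^2 M (L != M), so D-series; mu = 6 gives D_6.

D6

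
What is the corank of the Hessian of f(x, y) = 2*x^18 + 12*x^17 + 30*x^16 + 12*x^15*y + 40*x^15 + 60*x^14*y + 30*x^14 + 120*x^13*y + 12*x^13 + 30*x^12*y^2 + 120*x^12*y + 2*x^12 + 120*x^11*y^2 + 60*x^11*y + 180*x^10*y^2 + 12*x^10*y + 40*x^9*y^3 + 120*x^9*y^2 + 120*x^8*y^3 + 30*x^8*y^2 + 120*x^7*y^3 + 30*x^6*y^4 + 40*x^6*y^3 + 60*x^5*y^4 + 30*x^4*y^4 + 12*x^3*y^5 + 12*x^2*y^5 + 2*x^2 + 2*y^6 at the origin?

1

Hessian at 0 has rank 1.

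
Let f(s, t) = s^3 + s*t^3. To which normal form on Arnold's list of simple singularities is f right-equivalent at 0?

E_7

The Hessian of f at 0 has rank 0. Corank 2; j^3 = s^3 is a perfect cube, so E-series; the 4-jet and mu = 7 give E_7.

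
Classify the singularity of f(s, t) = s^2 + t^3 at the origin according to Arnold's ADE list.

A_2

The Hessian of f at 0 has rank 1. Corank 1: A-series; mu = 2 gives A_2.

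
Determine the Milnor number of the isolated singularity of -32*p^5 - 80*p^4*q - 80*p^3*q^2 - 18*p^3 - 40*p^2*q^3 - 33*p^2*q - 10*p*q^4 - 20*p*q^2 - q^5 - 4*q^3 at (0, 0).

6

The Hessian of f at 0 has rank 0. Corank 2; j^3 = -(2*p + q)*(3*p + 2*q)^2 has shape L^2 M (L != M), so D-series; mu = 6 gives D_6.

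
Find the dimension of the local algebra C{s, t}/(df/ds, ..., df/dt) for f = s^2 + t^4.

3

The Hessian of f at 0 has rank 1. Corank 1: A-series; mu = 3 gives A_3.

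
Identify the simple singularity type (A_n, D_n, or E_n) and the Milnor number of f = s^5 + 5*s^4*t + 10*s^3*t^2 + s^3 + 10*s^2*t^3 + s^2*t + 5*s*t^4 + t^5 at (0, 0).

The Hessian of f at 0 is [[0, 0], [0, 0]] with rank 0, so corank 2. A Groebner basis of the Jacobian ideal J(f) in C{s,t} is {-s*t/5 + t^4, s*t^2, s^2 + s*t}; counting standard monomials gives mu = 6. Corank 2; j^3 = s^2*(s + t) has shape L^2 M (L != M), so D-series; mu = 6 gives D_6.

Type D_{6}, Milnor number mu = 6.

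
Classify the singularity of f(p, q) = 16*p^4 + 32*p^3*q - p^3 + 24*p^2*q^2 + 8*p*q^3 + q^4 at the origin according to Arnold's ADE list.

The Hessian of f at 0 is [[0, 0], [0, 0]] with rank 0, so corank 2. A Groebner basis of the Jacobian ideal J(f) in C{p,q} is {q^4, p*q^2 + q^3/6, p^2}; counting standard monomials gives mu = 6. Corank 2; j^3 = -p^3 is a perfect cube, so E-series; the 4-jet and mu = 6 give E_6.

E_6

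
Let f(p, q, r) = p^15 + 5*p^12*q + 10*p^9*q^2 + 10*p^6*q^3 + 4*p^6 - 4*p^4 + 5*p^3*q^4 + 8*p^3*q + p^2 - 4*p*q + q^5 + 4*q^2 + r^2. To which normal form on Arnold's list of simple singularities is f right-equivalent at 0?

A4

The Hessian of f at 0 is [[2, -4, 0], [-4, 8, 0], [0, 0, 2]] with rank 2, so corank 1. A Groebner basis of the Jacobian ideal J(f) in C{p,q,r} is {-p/16 + q^3 + q/8, p^2 - 4*q^2, p*q - 2*q^2, r}; counting standard monomials gives mu = 4. Corank 1: A-series; mu = 4 gives A_4.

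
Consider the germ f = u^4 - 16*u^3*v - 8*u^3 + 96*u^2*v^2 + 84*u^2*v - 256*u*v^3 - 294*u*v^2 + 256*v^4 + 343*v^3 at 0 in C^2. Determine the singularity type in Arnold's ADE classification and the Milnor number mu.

Type E6, Milnor number mu = 6.

The Hessian of f at 0 has rank 0. Corank 2; j^3 = -(2*u - 7*v)^3 is a perfect cube, so E-series; the 4-jet and mu = 6 give E_6.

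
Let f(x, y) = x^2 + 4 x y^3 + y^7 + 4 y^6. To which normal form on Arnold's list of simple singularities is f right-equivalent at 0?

The Hessian of f at 0 is [[2, 0], [0, 0]] with rank 1, so corank 1. A Groebner basis of the Jacobian ideal J(f) in C{x,y} is {x/2 + y^3, x^2}; counting standard monomials gives mu = 6. Corank 1: A-series; mu = 6 gives A_6.

A_6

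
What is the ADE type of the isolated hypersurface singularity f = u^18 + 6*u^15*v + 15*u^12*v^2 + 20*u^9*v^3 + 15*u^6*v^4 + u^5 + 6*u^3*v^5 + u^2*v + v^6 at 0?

D7

The Hessian of f at 0 is [[0, 0], [0, 0]] with rank 0, so corank 2. A Groebner basis of the Jacobian ideal J(f) in C{u,v} is {u^2/6 + v^5, u^3, u*v}; counting standard monomials gives mu = 7. Corank 2; j^3 = u^2*v has shape L^2 M (L != M), so D-series; mu = 7 gives D_7.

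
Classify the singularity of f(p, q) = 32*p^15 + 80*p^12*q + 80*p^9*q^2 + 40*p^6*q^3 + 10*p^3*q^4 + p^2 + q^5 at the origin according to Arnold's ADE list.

A4

The Hessian of f at 0 is [[2, 0], [0, 0]] with rank 1, so corank 1. A Groebner basis of the Jacobian ideal J(f) in C{p,q} is {q^4, p}; counting standard monomials gives mu = 4. Corank 1: A-series; mu = 4 gives A_4.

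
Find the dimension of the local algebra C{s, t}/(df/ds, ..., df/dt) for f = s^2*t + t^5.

6

The Hessian of f at 0 is [[0, 0], [0, 0]] with rank 0, so corank 2. A Groebner basis of the Jacobian ideal J(f) in C{s,t} is {s^2/5 + t^4, s^3, s*t}; counting standard monomials gives mu = 6. Corank 2; j^3 = s^2*t has shape L^2 M (L != M), so D-series; mu = 6 gives D_6.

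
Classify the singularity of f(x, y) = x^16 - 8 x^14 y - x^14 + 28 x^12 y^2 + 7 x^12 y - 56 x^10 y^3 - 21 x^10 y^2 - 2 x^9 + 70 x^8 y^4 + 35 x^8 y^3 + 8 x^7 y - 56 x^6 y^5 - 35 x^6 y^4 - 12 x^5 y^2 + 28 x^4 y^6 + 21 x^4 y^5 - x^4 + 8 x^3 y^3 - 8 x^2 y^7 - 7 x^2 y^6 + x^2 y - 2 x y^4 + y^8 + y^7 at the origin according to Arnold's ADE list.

The Hessian of f at 0 is [[0, 0], [0, 0]] with rank 0, so corank 2. A Groebner basis of the Jacobian ideal J(f) in C{x,y} is {x^2*y^2, -8*x^2*y - x^2 + x*y^3, -x*y + y^4, x^3}; counting standard monomials gives mu = 9. Corank 2; j^3 = x^2*y has shape L^2 M (L != M), so D-series; mu = 9 gives D_9.

D9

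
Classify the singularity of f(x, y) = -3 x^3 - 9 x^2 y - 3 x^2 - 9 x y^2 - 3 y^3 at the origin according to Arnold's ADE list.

The Hessian of f at 0 has rank 1. Corank 1: A-series; mu = 2 gives A_2.

A2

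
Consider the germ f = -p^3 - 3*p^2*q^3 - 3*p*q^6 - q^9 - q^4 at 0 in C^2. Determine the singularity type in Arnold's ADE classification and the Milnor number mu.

Type E_{6}, Milnor number mu = 6.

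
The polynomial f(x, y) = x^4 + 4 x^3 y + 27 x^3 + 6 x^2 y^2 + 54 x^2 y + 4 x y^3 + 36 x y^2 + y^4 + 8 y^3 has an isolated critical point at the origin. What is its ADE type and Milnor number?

The Hessian of f at 0 is [[0, 0], [0, 0]] with rank 0, so corank 2. A Groebner basis of the Jacobian ideal J(f) in C{x,y} is {y^4, x*y^2 + 7*y^3/9, x^2 + 4*x*y/3 + 4*y^2/9}; counting standard monomials gives mu = 6. Corank 2; j^3 = (3*x + 2*y)^3 is a perfect cube, so E-series; the 4-jet and mu = 6 give E_6.

Type E_6, Milnor number mu = 6.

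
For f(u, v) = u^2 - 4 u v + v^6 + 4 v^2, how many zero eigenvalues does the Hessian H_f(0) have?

1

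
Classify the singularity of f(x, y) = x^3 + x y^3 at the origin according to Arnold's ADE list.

E7

The Hessian of f at 0 is [[0, 0], [0, 0]] with rank 0, so corank 2. A Groebner basis of the Jacobian ideal J(f) in C{x,y} is {x^3, x*y^2, 3*x^2 + y^3}; counting standard monomials gives mu = 7. Corank 2; j^3 = x^3 is a perfect cube, so E-series; the 4-jet and mu = 7 give E_7.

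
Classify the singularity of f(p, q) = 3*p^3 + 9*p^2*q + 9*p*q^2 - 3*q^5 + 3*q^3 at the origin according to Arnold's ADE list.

E_8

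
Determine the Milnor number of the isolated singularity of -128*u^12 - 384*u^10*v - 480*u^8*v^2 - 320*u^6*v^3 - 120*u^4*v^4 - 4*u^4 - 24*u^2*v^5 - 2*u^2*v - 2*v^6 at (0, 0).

7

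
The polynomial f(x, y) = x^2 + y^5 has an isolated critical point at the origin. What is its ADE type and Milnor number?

Type A4, Milnor number mu = 4.

The Hessian of f at 0 has rank 1. Corank 1: A-series; mu = 4 gives A_4.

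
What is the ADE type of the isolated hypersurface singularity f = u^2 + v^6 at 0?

A5

The Hessian of f at 0 has rank 1. Corank 1: A-series; mu = 5 gives A_5.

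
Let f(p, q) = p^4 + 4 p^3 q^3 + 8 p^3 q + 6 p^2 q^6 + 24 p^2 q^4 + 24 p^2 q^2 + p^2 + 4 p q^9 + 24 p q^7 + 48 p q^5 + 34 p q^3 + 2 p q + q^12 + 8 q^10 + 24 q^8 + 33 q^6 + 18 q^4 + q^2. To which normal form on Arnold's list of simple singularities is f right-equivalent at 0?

A_{3}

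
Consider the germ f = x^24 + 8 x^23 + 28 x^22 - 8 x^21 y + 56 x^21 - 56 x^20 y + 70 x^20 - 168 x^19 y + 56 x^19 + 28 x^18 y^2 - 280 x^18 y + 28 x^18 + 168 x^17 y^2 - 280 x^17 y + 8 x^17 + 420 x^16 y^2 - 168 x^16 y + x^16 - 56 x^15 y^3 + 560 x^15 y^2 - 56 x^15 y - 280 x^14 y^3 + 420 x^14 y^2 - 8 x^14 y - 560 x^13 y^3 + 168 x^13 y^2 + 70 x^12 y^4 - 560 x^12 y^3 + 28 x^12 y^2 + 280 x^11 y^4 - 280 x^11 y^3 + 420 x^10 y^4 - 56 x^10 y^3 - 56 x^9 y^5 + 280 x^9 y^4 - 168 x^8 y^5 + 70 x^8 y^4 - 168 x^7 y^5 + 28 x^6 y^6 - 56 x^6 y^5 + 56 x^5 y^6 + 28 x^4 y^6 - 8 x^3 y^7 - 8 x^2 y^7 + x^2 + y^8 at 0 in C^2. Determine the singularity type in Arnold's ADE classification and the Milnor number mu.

Type A_7, Milnor number mu = 7.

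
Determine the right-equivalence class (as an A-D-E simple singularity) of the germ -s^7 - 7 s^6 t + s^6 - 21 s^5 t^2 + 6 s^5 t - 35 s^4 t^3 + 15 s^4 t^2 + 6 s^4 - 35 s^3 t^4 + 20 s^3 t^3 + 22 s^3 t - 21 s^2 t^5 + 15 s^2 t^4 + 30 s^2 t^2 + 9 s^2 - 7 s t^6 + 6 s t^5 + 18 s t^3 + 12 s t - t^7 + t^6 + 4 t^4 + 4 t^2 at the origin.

A_6

The Hessian of f at 0 has rank 1. Corank 1: A-series; mu = 6 gives A_6.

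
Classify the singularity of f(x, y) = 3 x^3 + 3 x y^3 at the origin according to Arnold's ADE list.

E_{7}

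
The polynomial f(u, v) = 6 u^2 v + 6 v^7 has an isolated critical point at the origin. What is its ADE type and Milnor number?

Type D_{8}, Milnor number mu = 8.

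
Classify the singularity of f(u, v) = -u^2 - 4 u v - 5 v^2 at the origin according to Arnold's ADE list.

A_{1}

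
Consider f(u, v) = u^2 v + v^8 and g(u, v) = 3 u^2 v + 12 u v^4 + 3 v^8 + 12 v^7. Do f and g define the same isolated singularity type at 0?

The Hessian of f at 0 is [[0, 0], [0, 0]] with rank 0, so corank 2. A Groebner basis of the Jacobian ideal J(f) in C{u,v} is {u^2/8 + v^7, u^3, u*v}; counting standard monomials gives mu = 9. Corank 2; j^3 = u^2*v has shape L^2 M (L != M), so D-series; mu = 9 gives D_9. The Hessian of g at 0 is [[0, 0], [0, 0]] with rank 0, so corank 2. A Groebner basis of the Jacobian ideal J(g) in C{u,v} is {u^2*v^2, u^2*v + u^2/2 + u*v^3, u*v/2 + v^4, u^3}; counting standard monomials gives mu = 9. Corank 2; j^3 = 3*u^2*v has shape L^2 M (L != M), so D-series; mu = 9 gives D_9. Both have type D_9, hence right-equivalent.

Yes.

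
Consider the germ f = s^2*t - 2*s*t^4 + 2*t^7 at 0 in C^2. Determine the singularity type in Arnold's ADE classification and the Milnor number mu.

Type D_{8}, Milnor number mu = 8.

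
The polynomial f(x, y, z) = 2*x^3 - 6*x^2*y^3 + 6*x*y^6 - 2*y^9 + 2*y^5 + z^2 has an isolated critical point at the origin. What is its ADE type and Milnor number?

Type E_8, Milnor number mu = 8.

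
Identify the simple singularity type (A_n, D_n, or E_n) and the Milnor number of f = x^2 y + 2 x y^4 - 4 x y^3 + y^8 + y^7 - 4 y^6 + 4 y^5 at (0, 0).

Type D9, Milnor number mu = 9.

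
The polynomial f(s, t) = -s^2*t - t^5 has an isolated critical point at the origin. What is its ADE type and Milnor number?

Type D_{6}, Milnor number mu = 6.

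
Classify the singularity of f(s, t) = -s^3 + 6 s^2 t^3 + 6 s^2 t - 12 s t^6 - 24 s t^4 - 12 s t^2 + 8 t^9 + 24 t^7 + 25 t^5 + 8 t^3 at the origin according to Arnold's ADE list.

The Hessian of f at 0 has rank 0. Corank 2; j^3 = -(s - 2*t)^3 is a perfect cube, so E-series; the 5-jet and mu = 8 give E_8.

E8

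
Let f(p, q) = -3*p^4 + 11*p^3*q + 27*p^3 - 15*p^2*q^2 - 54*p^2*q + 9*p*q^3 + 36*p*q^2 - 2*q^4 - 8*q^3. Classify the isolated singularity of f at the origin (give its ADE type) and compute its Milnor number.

The Hessian of f at 0 has rank 0. Corank 2; j^3 = (3*p - 2*q)^3 is a perfect cube, so E-series; the 4-jet and mu = 7 give E_7.

Type E7, Milnor number mu = 7.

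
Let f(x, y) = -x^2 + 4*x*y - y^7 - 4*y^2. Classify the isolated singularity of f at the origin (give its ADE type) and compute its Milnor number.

The Hessian of f at 0 has rank 1. Corank 1: A-series; mu = 6 gives A_6.

Type A6, Milnor number mu = 6.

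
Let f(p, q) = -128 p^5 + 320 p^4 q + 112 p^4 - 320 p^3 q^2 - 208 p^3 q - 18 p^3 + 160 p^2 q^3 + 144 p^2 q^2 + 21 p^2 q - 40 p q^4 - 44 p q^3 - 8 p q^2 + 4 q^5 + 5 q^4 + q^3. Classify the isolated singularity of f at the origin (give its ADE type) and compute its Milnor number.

Type D_{5}, Milnor number mu = 5.

The Hessian of f at 0 has rank 0. Corank 2; j^3 = -(2*p - q)*(3*p - q)^2 has shape L^2 M (L != M), so D-series; mu = 5 gives D_5.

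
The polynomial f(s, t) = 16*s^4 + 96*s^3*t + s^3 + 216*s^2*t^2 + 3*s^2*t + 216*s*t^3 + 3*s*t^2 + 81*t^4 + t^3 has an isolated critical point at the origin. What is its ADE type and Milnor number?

Type E_6, Milnor number mu = 6.

The Hessian of f at 0 is [[0, 0], [0, 0]] with rank 0, so corank 2. A Groebner basis of the Jacobian ideal J(f) in C{s,t} is {t^4, s*t^2 + 7*t^3/6, s^2 + 2*s*t + t^2}; counting standard monomials gives mu = 6. Corank 2; j^3 = (s + t)^3 is a perfect cube, so E-series; the 4-jet and mu = 6 give E_6.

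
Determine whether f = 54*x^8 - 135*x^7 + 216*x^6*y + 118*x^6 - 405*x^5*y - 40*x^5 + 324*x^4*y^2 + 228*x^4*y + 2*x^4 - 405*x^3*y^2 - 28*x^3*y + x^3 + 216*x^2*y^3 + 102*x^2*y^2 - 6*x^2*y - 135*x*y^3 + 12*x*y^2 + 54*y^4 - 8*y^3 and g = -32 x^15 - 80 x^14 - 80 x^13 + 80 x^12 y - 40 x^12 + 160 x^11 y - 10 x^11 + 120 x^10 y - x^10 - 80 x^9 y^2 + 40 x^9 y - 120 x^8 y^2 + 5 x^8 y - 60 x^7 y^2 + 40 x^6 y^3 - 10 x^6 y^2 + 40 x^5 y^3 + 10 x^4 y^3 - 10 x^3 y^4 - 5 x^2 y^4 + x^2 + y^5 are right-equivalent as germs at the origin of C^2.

The Hessian of f at 0 is [[0, 0], [0, 0]] with rank 0, so corank 2. A Groebner basis of the Jacobian ideal J(f) in C{x,y} is {-3*x^2/224 + 3*x*y/56 + y^4 - y^3/224 - 3*y^2/56, x^3 - 165*x^2/112 + 165*x*y/28 - 951*y^3/112 - 165*y^2/28, x^2*y - 111*x^2/224 + 111*x*y/56 - 933*y^3/224 - 111*y^2/56, -x^2/8 + x*y^2 + x*y/2 - 49*y^3/24 - y^2/2}; counting standard monomials gives mu = 7. Corank 2; j^3 = (x - 2*y)^3 is a perfect cube, so E-series; the 4-jet and mu = 7 give E_7. The Hessian of g at 0 is [[2, 0], [0, 0]] with rank 1, so corank 1. A Groebner basis of the Jacobian ideal J(g) in C{x,y} is {y^4, x}; counting standard monomials gives mu = 4. Corank 1: A-series; mu = 4 gives A_4. f is E_7 but g is A_4, hence not right-equivalent.

No.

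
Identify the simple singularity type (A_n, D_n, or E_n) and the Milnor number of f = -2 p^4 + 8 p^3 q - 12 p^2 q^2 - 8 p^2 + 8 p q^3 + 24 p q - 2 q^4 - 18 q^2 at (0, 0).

Type A_{3}, Milnor number mu = 3.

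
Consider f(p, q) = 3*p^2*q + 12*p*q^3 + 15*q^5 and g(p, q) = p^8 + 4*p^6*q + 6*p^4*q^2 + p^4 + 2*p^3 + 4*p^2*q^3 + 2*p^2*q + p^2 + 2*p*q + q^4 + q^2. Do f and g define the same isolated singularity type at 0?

No.

The Hessian of f at 0 has rank 0. Corank 2; j^3 = 3*p^2*q has shape L^2 M (L != M), so D-series; mu = 6 gives D_6. The Hessian of g at 0 has rank 1. Corank 1: A-series; mu = 3 gives A_3. f is D_6 but g is A_3, hence not right-equivalent.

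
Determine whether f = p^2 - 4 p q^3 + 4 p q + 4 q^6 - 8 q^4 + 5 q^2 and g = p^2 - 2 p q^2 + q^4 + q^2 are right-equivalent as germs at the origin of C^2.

The Hessian of f at 0 is [[2, 4], [4, 10]] with rank 2, so corank 0. A Groebner basis of the Jacobian ideal J(f) in C{p,q} is {p, q}; counting standard monomials gives mu = 1. Corank 0: nondegenerate Morse point, so A_1. The Hessian of g at 0 is [[2, 0], [0, 2]] with rank 2, so corank 0. A Groebner basis of the Jacobian ideal J(g) in C{p,q} is {p, q}; counting standard monomials gives mu = 1. Corank 0: nondegenerate Morse point, so A_1. Both have type A_1, hence right-equivalent.

Yes.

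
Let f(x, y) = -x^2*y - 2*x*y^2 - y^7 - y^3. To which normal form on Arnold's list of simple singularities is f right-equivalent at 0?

D8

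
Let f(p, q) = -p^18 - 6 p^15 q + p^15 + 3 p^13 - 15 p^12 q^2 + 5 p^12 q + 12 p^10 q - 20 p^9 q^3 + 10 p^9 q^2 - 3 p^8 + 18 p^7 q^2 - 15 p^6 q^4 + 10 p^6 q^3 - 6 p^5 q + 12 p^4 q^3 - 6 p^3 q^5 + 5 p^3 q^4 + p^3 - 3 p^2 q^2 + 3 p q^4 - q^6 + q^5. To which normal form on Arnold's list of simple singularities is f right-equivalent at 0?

E8

The Hessian of f at 0 is [[0, 0], [0, 0]] with rank 0, so corank 2. A Groebner basis of the Jacobian ideal J(f) in C{p,q} is {q^4, p^3, -p^2/2 + p*q^2}; counting standard monomials gives mu = 8. Corank 2; j^3 = p^3 is a perfect cube, so E-series; the 5-jet and mu = 8 give E_8.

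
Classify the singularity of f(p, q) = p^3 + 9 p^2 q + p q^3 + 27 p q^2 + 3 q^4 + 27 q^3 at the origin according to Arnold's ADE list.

E_7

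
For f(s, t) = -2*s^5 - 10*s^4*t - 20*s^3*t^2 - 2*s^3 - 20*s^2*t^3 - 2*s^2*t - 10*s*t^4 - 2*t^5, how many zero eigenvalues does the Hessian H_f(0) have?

2

Hessian at 0 has rank 0.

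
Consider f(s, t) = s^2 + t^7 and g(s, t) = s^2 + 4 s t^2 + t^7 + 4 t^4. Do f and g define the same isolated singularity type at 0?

Yes.

The Hessian of f at 0 has rank 1. Corank 1: A-series; mu = 6 gives A_6. The Hessian of g at 0 has rank 1. Corank 1: A-series; mu = 6 gives A_6. Both have type A_6, hence right-equivalent.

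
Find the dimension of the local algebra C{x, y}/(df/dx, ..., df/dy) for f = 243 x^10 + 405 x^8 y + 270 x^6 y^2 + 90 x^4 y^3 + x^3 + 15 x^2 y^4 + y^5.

8

The Hessian of f at 0 is [[0, 0], [0, 0]] with rank 0, so corank 2. A Groebner basis of the Jacobian ideal J(f) in C{x,y} is {y^4, x^2}; counting standard monomials gives mu = 8. Corank 2; j^3 = x^3 is a perfect cube, so E-series; the 5-jet and mu = 8 give E_8.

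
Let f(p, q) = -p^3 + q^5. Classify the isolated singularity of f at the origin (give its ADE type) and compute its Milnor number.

Type E_{8}, Milnor number mu = 8.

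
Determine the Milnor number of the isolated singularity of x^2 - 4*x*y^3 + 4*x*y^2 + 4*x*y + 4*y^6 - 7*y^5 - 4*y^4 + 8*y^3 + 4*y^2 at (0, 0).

4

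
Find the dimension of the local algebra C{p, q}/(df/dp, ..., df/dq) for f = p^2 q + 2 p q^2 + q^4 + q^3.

5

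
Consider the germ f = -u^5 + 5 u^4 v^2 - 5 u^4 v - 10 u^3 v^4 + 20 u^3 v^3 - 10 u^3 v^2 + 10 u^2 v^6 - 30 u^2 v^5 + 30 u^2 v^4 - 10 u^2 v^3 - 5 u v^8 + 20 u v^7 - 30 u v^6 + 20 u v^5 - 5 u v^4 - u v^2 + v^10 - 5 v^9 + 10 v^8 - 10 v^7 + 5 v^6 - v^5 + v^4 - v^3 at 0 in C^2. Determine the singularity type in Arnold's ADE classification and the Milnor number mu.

The Hessian of f at 0 is [[0, 0], [0, 0]] with rank 0, so corank 2. A Groebner basis of the Jacobian ideal J(f) in C{u,v} is {u^4 + v^2/5, v^3, u*v + v^2}; counting standard monomials gives mu = 6. Corank 2; j^3 = -v^2*(u + v) has shape L^2 M (L != M), so D-series; mu = 6 gives D_6.

Type D6, Milnor number mu = 6.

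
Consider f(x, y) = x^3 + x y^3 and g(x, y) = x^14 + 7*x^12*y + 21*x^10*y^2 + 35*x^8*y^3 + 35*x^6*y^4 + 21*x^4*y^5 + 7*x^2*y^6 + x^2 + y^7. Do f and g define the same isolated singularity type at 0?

No.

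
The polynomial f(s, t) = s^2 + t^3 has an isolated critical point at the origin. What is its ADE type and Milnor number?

Type A2, Milnor number mu = 2.

The Hessian of f at 0 has rank 1. Corank 1: A-series; mu = 2 gives A_2.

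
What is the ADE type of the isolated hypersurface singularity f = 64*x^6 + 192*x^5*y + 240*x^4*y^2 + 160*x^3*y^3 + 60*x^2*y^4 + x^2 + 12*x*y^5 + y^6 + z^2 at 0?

The Hessian of f at 0 has rank 2. Corank 1: A-series; mu = 5 gives A_5.

A_5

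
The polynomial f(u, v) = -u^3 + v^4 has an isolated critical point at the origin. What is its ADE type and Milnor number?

The Hessian of f at 0 is [[0, 0], [0, 0]] with rank 0, so corank 2. A Groebner basis of the Jacobian ideal J(f) in C{u,v} is {v^3, u^2}; counting standard monomials gives mu = 6. Corank 2; j^3 = -u^3 is a perfect cube, so E-series; the 4-jet and mu = 6 give E_6.

Type E_{6}, Milnor number mu = 6.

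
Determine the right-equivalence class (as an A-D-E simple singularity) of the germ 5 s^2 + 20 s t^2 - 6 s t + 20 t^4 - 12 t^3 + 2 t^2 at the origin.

The Hessian of f at 0 is [[10, -6], [-6, 4]] with rank 2, so corank 0. A Groebner basis of the Jacobian ideal J(f) in C{s,t} is {s, t}; counting standard monomials gives mu = 1. Corank 0: nondegenerate Morse point, so A_1.

A1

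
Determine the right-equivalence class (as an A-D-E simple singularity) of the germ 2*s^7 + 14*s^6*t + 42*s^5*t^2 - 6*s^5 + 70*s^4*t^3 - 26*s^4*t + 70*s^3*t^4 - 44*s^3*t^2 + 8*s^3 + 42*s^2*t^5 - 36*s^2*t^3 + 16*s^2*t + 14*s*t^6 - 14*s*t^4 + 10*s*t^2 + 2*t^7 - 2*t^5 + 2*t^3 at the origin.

The Hessian of f at 0 has rank 0. Corank 2; j^3 = 2*(s + t)*(2*s + t)^2 has shape L^2 M (L != M), so D-series; mu = 6 gives D_6.

D_{6}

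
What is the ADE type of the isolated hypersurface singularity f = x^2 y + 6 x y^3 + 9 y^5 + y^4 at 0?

D_{5}

The Hessian of f at 0 is [[0, 0], [0, 0]] with rank 0, so corank 2. A Groebner basis of the Jacobian ideal J(f) in C{x,y} is {x*y^2, x*y/3 + y^3, x^2 - 4*x*y/3}; counting standard monomials gives mu = 5. Corank 2; j^3 = x^2*y has shape L^2 M (L != M), so D-series; mu = 5 gives D_5.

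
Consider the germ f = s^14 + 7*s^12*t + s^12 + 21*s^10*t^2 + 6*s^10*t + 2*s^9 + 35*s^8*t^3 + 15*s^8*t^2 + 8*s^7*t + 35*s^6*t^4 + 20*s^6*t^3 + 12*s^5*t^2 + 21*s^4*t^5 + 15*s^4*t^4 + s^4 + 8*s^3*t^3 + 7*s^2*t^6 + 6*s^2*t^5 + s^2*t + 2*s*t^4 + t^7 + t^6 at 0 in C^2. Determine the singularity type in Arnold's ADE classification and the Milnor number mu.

The Hessian of f at 0 is [[0, 0], [0, 0]] with rank 0, so corank 2. A Groebner basis of the Jacobian ideal J(f) in C{s,t} is {s*t + t^4, s^3, s^2*t, -s^2/6 + s*t^2}; counting standard monomials gives mu = 7. Corank 2; j^3 = s^2*t has shape L^2 M (L != M), so D-series; mu = 7 gives D_7.

Type D_7, Milnor number mu = 7.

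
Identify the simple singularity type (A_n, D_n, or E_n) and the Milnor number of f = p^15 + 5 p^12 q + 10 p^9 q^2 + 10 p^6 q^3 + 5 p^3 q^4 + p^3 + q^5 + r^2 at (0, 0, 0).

Type E_8, Milnor number mu = 8.

The Hessian of f at 0 has rank 1. Corank 2; j^3 = p^3 is a perfect cube, so E-series; the 5-jet and mu = 8 give E_8.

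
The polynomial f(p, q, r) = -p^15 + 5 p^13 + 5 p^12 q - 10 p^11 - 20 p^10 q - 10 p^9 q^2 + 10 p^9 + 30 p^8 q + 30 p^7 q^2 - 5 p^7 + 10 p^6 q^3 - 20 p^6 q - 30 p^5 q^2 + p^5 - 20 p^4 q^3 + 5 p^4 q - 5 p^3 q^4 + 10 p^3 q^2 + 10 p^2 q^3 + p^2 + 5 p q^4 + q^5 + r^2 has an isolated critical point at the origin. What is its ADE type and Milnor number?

Type A_4, Milnor number mu = 4.

The Hessian of f at 0 has rank 2. Corank 1: A-series; mu = 4 gives A_4.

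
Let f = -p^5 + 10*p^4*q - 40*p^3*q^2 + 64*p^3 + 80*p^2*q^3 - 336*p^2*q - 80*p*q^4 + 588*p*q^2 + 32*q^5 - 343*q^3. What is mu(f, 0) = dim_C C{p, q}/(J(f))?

8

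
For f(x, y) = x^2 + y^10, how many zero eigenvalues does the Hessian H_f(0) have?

The Hessian at 0 is [[2, 0], [0, 0]] of rank 1; hence corank 1.

1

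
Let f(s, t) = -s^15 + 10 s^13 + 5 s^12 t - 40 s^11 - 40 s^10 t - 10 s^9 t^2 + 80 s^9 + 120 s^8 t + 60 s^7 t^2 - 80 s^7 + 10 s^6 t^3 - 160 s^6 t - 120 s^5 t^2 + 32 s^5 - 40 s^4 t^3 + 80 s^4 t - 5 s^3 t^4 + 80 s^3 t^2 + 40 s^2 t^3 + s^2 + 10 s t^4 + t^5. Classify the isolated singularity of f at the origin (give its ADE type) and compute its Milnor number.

Type A_4, Milnor number mu = 4.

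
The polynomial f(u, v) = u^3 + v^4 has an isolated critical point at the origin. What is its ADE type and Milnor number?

The Hessian of f at 0 has rank 0. Corank 2; j^3 = u^3 is a perfect cube, so E-series; the 4-jet and mu = 6 give E_6.

Type E_{6}, Milnor number mu = 6.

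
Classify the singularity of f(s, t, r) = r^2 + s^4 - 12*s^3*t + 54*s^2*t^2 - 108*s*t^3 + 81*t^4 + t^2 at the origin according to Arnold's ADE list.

A_{3}

The Hessian of f at 0 has rank 2. Corank 1: A-series; mu = 3 gives A_3.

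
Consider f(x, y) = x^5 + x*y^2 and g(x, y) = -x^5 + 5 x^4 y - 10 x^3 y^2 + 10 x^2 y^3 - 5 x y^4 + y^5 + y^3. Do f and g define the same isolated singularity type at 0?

The Hessian of f at 0 has rank 0. Corank 2; j^3 = x*y^2 has shape L^2 M (L != M), so D-series; mu = 6 gives D_6. The Hessian of g at 0 has rank 0. Corank 2; j^3 = y^3 is a perfect cube, so E-series; the 5-jet and mu = 8 give E_8. f is D_6 but g is E_8, hence not right-equivalent.

No.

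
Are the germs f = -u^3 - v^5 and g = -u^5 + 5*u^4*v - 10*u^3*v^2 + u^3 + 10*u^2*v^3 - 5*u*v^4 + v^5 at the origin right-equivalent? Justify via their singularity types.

The Hessian of f at 0 has rank 0. Corank 2; j^3 = -u^3 is a perfect cube, so E-series; the 5-jet and mu = 8 give E_8. The Hessian of g at 0 has rank 0. Corank 2; j^3 = u^3 is a perfect cube, so E-series; the 5-jet and mu = 8 give E_8. Both have type E_8, hence right-equivalent.

Yes.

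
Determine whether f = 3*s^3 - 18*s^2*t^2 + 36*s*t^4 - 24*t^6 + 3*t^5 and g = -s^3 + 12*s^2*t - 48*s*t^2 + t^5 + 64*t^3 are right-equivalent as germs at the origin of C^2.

Yes.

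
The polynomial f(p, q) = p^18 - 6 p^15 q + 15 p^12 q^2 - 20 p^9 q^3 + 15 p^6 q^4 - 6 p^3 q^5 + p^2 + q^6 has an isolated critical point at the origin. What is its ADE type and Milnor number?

The Hessian of f at 0 has rank 1. Corank 1: A-series; mu = 5 gives A_5.

Type A_{5}, Milnor number mu = 5.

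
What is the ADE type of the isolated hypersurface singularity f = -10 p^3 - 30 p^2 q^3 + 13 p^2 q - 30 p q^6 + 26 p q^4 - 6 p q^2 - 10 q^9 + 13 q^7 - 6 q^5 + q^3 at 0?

The Hessian of f at 0 has rank 0. Corank 2; j^3 = -(2*p - q)*(5*p^2 - 4*p*q + q^2) splits into three distinct lines over C (the quadratic factor has nonzero discriminant), so D_4.

D_{4}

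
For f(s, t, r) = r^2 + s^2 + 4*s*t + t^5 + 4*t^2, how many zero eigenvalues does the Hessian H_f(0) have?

1

The Hessian at 0 is [[2, 4, 0], [4, 8, 0], [0, 0, 2]] of rank 2; hence corank 1.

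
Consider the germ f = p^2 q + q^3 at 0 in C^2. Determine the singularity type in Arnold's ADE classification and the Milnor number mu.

Type D4, Milnor number mu = 4.

The Hessian of f at 0 is [[0, 0], [0, 0]] with rank 0, so corank 2. A Groebner basis of the Jacobian ideal J(f) in C{p,q} is {q^3, p^2 + 3*q^2, p*q}; counting standard monomials gives mu = 4. Corank 2; j^3 = q*(p^2 + q^2) splits into three distinct lines over C (the quadratic factor has nonzero discriminant), so D_4.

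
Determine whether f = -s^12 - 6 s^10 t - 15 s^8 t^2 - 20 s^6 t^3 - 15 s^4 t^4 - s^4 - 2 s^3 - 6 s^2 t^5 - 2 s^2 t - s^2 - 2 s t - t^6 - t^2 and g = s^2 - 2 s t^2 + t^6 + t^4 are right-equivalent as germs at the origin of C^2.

The Hessian of f at 0 has rank 1. Corank 1: A-series; mu = 5 gives A_5. The Hessian of g at 0 has rank 1. Corank 1: A-series; mu = 5 gives A_5. Both have type A_5, hence right-equivalent.

Yes.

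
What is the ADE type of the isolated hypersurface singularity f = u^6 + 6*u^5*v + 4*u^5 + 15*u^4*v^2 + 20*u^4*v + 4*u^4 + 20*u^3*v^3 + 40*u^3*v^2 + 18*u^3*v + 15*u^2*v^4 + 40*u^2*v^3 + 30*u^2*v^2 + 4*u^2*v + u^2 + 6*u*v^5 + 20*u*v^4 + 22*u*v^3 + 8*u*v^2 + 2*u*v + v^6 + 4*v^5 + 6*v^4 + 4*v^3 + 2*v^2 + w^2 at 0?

A1

The Hessian of f at 0 has rank 3. Corank 0: nondegenerate Morse point, so A_1.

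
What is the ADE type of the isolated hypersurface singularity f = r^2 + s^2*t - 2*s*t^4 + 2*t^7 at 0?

D_{8}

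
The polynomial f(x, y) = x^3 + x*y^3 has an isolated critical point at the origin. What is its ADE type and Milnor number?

The Hessian of f at 0 has rank 0. Corank 2; j^3 = x^3 is a perfect cube, so E-series; the 4-jet and mu = 7 give E_7.

Type E7, Milnor number mu = 7.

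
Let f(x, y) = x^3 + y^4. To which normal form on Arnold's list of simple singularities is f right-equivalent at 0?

E_6

The Hessian of f at 0 has rank 0. Corank 2; j^3 = x^3 is a perfect cube, so E-series; the 4-jet and mu = 6 give E_6.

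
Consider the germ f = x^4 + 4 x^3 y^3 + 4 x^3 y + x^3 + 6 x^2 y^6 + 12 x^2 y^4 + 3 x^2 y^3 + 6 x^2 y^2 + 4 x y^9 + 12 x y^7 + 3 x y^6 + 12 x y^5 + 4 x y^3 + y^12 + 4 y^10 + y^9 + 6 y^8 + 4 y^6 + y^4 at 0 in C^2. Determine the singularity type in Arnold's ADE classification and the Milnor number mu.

The Hessian of f at 0 has rank 0. Corank 2; j^3 = x^3 is a perfect cube, so E-series; the 4-jet and mu = 6 give E_6.

Type E6, Milnor number mu = 6.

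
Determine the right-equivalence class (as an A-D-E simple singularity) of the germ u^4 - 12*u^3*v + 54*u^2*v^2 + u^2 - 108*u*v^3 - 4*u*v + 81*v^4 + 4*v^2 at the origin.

The Hessian of f at 0 is [[2, -4], [-4, 8]] with rank 1, so corank 1. A Groebner basis of the Jacobian ideal J(f) in C{u,v} is {v^3, u - 2*v}; counting standard monomials gives mu = 3. Corank 1: A-series; mu = 3 gives A_3.

A_{3}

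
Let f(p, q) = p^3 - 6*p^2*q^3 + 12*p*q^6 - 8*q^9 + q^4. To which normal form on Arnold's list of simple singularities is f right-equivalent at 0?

The Hessian of f at 0 is [[0, 0], [0, 0]] with rank 0, so corank 2. A Groebner basis of the Jacobian ideal J(f) in C{p,q} is {q^3, p^2}; counting standard monomials gives mu = 6. Corank 2; j^3 = p^3 is a perfect cube, so E-series; the 4-jet and mu = 6 give E_6.

E6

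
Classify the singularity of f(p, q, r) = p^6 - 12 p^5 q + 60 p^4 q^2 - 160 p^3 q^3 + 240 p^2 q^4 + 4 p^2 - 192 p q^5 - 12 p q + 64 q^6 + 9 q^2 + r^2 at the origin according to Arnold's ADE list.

The Hessian of f at 0 is [[8, -12, 0], [-12, 18, 0], [0, 0, 2]] with rank 2, so corank 1. A Groebner basis of the Jacobian ideal J(f) in C{p,q,r} is {q^5, p - 3*q/2, r}; counting standard monomials gives mu = 5. Corank 1: A-series; mu = 5 gives A_5.

A_5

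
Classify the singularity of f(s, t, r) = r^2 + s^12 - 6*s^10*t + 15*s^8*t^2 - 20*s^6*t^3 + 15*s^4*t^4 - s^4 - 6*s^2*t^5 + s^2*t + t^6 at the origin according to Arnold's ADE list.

The Hessian of f at 0 has rank 1. Corank 2; j^3 = s^2*t has shape L^2 M (L != M), so D-series; mu = 7 gives D_7.

D_{7}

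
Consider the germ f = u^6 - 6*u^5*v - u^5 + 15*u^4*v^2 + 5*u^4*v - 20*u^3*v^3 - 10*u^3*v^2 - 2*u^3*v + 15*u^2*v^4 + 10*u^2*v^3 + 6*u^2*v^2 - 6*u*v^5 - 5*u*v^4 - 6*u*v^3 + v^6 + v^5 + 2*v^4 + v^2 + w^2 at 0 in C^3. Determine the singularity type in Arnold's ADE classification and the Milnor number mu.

The Hessian of f at 0 has rank 2. Corank 1: A-series; mu = 4 gives A_4.

Type A_4, Milnor number mu = 4.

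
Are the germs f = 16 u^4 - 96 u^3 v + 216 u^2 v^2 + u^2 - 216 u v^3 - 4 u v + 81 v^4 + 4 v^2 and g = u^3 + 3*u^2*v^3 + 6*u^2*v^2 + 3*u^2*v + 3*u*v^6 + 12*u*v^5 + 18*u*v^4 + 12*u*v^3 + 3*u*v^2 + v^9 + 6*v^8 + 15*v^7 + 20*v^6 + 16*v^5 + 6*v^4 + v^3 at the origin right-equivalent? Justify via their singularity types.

No.

The Hessian of f at 0 has rank 1. Corank 1: A-series; mu = 3 gives A_3. The Hessian of g at 0 has rank 0. Corank 2; j^3 = (u + v)^3 is a perfect cube, so E-series; the 5-jet and mu = 8 give E_8. f is A_3 but g is E_8, hence not right-equivalent.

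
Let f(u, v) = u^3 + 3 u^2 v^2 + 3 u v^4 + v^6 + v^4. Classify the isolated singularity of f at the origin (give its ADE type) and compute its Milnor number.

Type E6, Milnor number mu = 6.

The Hessian of f at 0 has rank 0. Corank 2; j^3 = u^3 is a perfect cube, so E-series; the 4-jet and mu = 6 give E_6.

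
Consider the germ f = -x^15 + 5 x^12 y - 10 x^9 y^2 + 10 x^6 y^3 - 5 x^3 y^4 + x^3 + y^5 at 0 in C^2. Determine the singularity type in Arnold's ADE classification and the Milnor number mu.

The Hessian of f at 0 has rank 0. Corank 2; j^3 = x^3 is a perfect cube, so E-series; the 5-jet and mu = 8 give E_8.

Type E8, Milnor number mu = 8.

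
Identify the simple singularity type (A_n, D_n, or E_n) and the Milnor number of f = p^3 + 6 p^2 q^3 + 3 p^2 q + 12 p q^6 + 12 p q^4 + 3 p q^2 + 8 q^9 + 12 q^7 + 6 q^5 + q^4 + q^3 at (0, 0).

Type E6, Milnor number mu = 6.

The Hessian of f at 0 has rank 0. Corank 2; j^3 = (p + q)^3 is a perfect cube, so E-series; the 4-jet and mu = 6 give E_6.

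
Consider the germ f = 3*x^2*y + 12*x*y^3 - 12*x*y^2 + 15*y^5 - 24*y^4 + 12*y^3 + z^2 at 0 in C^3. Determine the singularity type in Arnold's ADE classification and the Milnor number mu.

Type D6, Milnor number mu = 6.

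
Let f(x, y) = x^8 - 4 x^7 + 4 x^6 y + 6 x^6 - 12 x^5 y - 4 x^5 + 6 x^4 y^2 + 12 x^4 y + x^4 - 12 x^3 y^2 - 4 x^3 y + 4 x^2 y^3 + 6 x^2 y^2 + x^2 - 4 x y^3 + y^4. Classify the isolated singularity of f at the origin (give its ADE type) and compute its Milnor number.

The Hessian of f at 0 is [[2, 0], [0, 0]] with rank 1, so corank 1. A Groebner basis of the Jacobian ideal J(f) in C{x,y} is {y^3, x}; counting standard monomials gives mu = 3. Corank 1: A-series; mu = 3 gives A_3.

Type A_3, Milnor number mu = 3.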